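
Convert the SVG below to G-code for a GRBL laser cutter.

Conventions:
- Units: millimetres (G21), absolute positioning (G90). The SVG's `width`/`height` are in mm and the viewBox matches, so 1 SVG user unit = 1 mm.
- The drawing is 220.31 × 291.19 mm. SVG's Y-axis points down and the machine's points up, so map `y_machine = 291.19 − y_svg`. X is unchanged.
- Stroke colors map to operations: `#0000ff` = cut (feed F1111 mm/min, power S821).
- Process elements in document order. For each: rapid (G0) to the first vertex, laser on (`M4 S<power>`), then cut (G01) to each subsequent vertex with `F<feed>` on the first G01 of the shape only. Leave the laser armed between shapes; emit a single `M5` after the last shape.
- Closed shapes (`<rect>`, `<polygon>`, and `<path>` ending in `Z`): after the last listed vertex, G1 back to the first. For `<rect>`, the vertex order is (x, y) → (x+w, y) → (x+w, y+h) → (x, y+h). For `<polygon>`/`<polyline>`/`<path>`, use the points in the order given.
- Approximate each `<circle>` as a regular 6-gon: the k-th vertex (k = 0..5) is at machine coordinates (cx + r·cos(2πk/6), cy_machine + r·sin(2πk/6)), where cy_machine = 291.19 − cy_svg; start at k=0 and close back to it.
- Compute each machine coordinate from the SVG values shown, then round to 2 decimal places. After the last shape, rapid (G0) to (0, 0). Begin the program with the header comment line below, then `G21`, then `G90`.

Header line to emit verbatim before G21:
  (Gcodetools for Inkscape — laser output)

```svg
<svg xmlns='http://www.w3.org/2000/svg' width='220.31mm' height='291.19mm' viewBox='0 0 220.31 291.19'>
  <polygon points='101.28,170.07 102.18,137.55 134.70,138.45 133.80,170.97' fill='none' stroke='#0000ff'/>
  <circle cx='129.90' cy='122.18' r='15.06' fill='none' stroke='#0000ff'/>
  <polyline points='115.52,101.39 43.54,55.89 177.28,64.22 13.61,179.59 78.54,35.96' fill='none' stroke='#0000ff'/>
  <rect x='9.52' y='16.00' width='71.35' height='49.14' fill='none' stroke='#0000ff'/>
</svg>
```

(Gcodetools for Inkscape — laser output)
G21
G90
G0 X101.28 Y121.12
M4 S821
G01 X102.18 Y153.64 F1111
G01 X134.70 Y152.74
G01 X133.80 Y120.22
G01 X101.28 Y121.12
G0 X144.96 Y169.01
M4 S821
G01 X137.43 Y182.05 F1111
G01 X122.37 Y182.05
G01 X114.84 Y169.01
G01 X122.37 Y155.97
G01 X137.43 Y155.97
G01 X144.96 Y169.01
G0 X115.52 Y189.80
M4 S821
G01 X43.54 Y235.30 F1111
G01 X177.28 Y226.97
G01 X13.61 Y111.60
G01 X78.54 Y255.23
G0 X9.52 Y275.19
M4 S821
G01 X80.87 Y275.19 F1111
G01 X80.87 Y226.05
G01 X9.52 Y226.05
G01 X9.52 Y275.19
M5
G0 X0.00 Y0.00

viewBox `0 0 220.31 291.19` with mm width/height → 1 unit = 1 mm. Flip: y_m = 291.19 − y_svg.

**Shape 1** — `<polygon>` regular polygon, stroke `#0000ff` → cut (S821, F1111). Machine vertices: (101.28,121.12) → (102.18,153.64) → (134.70,152.74) → (133.80,120.22) → (101.28,121.12). Closed: final G1 returns to the first vertex.

**Shape 2** — `<circle>` circle, stroke `#0000ff` → cut (S821, F1111). Machine vertices: (144.96,169.01) → (137.43,182.05) → (122.37,182.05) → (114.84,169.01) → (122.37,155.97) → (137.43,155.97) → (144.96,169.01). Closed: final G1 returns to the first vertex.

**Shape 3** — `<polyline>` open polyline, stroke `#0000ff` → cut (S821, F1111). Machine vertices: (115.52,189.80) → (43.54,235.30) → (177.28,226.97) → (13.61,111.60) → (78.54,255.23). Open path.

**Shape 4** — `<rect>` rectangle, stroke `#0000ff` → cut (S821, F1111). Machine vertices: (9.52,275.19) → (80.87,275.19) → (80.87,226.05) → (9.52,226.05) → (9.52,275.19). Closed: final G1 returns to the first vertex.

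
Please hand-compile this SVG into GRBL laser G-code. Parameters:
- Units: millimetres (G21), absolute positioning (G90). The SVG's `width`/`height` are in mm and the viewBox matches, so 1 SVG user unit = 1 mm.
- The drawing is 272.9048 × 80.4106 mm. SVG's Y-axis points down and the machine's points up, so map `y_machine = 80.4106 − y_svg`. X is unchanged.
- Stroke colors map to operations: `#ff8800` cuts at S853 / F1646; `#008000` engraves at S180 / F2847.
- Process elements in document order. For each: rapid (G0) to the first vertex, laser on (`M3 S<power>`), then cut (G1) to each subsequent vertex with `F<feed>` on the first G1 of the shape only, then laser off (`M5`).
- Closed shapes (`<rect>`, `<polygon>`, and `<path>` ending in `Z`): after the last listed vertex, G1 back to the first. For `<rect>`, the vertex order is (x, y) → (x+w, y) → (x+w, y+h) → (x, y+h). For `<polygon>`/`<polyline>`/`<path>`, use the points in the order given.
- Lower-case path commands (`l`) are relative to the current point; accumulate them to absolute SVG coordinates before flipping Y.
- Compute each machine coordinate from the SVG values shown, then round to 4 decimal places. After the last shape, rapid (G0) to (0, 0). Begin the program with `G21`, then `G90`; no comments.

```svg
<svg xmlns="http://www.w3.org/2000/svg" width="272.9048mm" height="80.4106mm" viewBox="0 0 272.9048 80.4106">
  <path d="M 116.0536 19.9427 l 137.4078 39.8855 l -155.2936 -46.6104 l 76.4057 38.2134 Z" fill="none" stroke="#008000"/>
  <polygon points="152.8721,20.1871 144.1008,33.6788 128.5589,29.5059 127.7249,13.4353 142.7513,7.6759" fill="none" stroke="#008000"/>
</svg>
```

G21
G90
G0 X116.0536 Y60.4679
M3 S180
G1 X253.4614 Y20.5824 F2847
G1 X98.1678 Y67.1928
G1 X174.5735 Y28.9794
G1 X116.0536 Y60.4679
M5
G0 X152.8721 Y60.2235
M3 S180
G1 X144.1008 Y46.7318 F2847
G1 X128.5589 Y50.9047
G1 X127.7249 Y66.9753
G1 X142.7513 Y72.7347
G1 X152.8721 Y60.2235
M5
G0 X0.0000 Y0.0000

Since the viewBox matches the mm dimensions, user units are millimetres directly. The only transform is the Y-flip y_m = 80.4106 − y_svg.

Shape 1 is a closed polygon drawn with `<path>`. Its stroke #008000 means engrave at S180, F2847. After flipping Y the toolpath is (116.0536,60.4679) → (253.4614,20.5824) → (98.1678,67.1928) → (174.5735,28.9794) → (116.0536,60.4679), returning to the start.

Shape 2 is a regular polygon drawn with `<polygon>`. Its stroke #008000 means engrave at S180, F2847. After flipping Y the toolpath is (152.8721,60.2235) → (144.1008,46.7318) → (128.5589,50.9047) → (127.7249,66.9753) → (142.7513,72.7347) → (152.8721,60.2235), returning to the start.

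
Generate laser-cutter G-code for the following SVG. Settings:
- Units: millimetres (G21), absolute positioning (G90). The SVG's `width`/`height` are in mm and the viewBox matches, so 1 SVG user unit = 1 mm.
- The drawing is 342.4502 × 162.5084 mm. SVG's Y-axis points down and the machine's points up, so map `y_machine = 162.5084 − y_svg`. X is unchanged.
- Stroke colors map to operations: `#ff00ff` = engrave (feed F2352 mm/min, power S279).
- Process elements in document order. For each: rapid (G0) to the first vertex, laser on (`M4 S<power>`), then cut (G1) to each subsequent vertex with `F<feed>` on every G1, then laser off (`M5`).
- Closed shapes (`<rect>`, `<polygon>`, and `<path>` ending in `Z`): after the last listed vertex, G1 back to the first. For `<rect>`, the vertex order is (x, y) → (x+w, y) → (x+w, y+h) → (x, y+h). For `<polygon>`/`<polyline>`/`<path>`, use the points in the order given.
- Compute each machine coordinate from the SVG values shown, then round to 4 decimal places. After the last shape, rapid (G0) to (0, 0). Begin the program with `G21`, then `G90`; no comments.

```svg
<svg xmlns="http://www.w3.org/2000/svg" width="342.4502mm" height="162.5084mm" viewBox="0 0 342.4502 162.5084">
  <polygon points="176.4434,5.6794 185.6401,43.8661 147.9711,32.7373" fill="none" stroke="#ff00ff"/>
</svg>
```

G21
G90
G0 X176.4434 Y156.8290
M4 S279
G1 X185.6401 Y118.6423 F2352
G1 X147.9711 Y129.7711 F2352
G1 X176.4434 Y156.8290 F2352
M5
G0 X0.0000 Y0.0000

viewBox `0 0 342.4502 162.5084` with mm width/height → 1 unit = 1 mm. Flip: y_m = 162.5084 − y_svg.

**Shape 1** — `<polygon>` regular polygon, stroke `#ff00ff` → engrave (S279, F2352). Machine vertices: (176.4434,156.8290) → (185.6401,118.6423) → (147.9711,129.7711) → (176.4434,156.8290). Closed: final G1 returns to the first vertex.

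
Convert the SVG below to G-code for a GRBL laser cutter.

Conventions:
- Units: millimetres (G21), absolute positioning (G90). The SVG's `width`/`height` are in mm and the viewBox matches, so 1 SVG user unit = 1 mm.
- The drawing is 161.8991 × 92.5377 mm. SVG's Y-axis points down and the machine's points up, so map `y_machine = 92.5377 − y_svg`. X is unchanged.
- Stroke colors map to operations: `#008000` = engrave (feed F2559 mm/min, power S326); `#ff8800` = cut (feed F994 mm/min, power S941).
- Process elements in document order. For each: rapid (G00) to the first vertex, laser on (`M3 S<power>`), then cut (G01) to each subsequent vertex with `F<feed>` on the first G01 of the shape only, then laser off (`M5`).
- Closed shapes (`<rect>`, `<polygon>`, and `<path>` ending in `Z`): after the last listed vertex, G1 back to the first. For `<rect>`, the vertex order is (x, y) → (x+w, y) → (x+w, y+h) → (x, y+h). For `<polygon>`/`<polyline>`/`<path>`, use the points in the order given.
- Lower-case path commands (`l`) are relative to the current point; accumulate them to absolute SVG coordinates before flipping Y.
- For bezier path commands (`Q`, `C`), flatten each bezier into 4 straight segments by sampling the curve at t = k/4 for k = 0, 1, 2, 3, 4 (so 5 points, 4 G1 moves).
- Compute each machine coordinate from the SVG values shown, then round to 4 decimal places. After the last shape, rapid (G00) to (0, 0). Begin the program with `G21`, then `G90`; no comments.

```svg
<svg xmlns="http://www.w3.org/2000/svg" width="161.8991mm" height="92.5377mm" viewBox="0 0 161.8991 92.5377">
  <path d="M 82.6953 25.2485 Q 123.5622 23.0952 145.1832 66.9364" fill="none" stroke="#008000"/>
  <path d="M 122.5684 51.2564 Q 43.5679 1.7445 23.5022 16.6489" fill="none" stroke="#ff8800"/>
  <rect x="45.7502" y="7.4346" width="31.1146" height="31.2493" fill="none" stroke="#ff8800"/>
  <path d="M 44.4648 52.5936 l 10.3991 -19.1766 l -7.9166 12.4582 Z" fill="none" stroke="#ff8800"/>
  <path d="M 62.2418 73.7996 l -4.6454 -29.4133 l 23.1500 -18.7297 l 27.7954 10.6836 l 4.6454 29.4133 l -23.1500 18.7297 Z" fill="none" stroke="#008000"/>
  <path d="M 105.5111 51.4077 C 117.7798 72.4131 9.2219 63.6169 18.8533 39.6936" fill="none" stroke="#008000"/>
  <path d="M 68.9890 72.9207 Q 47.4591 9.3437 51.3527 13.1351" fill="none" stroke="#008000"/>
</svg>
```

G21
G90
G00 X82.6953 Y67.2892
M3 S326
G01 X101.9259 Y65.4912 F2559
G01 X118.7507 Y57.9439
G01 X133.1698 Y44.6472
G01 X145.1832 Y25.6013
M5
G00 X122.5684 Y41.2813
M3 S941
G01 X86.7516 Y62.0112 F994
G01 X58.3016 Y74.6891
G01 X37.2185 Y79.3150
G01 X23.5022 Y75.8888
M5
G00 X45.7502 Y85.1031
M3 S941
G01 X76.8648 Y85.1031 F994
G01 X76.8648 Y53.8538
G01 X45.7502 Y53.8538
G01 X45.7502 Y85.1031
M5
G00 X44.4648 Y39.9441
M3 S941
G01 X54.8639 Y59.1207 F994
G01 X46.9473 Y46.6625
G01 X44.4648 Y39.9441
M5
G00 X62.2418 Y18.7381
M3 S326
G01 X57.5964 Y48.1514 F2559
G01 X80.7464 Y66.8811
G01 X108.5418 Y56.1975
G01 X113.1872 Y26.7842
G01 X90.0372 Y8.0545
G01 X62.2418 Y18.7381
M5
G00 X105.5111 Y41.1300
M3 S326
G01 X95.7923 Y30.7345 F2559
G01 X63.1712 Y30.1388
G01 X30.0556 Y37.9672
G01 X18.8533 Y52.8441
M5
G00 X68.9890 Y19.6170
M3 S326
G01 X59.8130 Y47.1950 F2559
G01 X53.8150 Y66.3519
G01 X50.9949 Y77.0878
G01 X51.3527 Y79.4026
M5
G00 X0.0000 Y0.0000

viewBox `0 0 161.8991 92.5377` with mm width/height → 1 unit = 1 mm. Flip: y_m = 92.5377 − y_svg.

**Shape 1** — `<path>` quadratic bezier, stroke `#008000` → engrave (S326, F2559). Control points (SVG): P0=(82.6953,25.2485), P1=(123.5622,23.0952), P2=(145.1832,66.9364); sampled at t=k/4. Machine vertices: (82.6953,67.2892) → (101.9259,65.4912) → (118.7507,57.9439) → (133.1698,44.6472) → (145.1832,25.6013). Open path.

**Shape 2** — `<path>` quadratic bezier, stroke `#ff8800` → cut (S941, F994). Control points (SVG): P0=(122.5684,51.2564), P1=(43.5679,1.7445), P2=(23.5022,16.6489); sampled at t=k/4. Machine vertices: (122.5684,41.2813) → (86.7516,62.0112) → (58.3016,74.6891) → (37.2185,79.3150) → (23.5022,75.8888). Open path.

**Shape 3** — `<rect>` rectangle, stroke `#ff8800` → cut (S941, F994). Machine vertices: (45.7502,85.1031) → (76.8648,85.1031) → (76.8648,53.8538) → (45.7502,53.8538) → (45.7502,85.1031). Closed: final G1 returns to the first vertex.

**Shape 4** — `<path>` closed polygon, stroke `#ff8800` → cut (S941, F994). Machine vertices: (44.4648,39.9441) → (54.8639,59.1207) → (46.9473,46.6625) → (44.4648,39.9441). Closed: final G1 returns to the first vertex.

**Shape 5** — `<path>` regular polygon, stroke `#008000` → engrave (S326, F2559). Machine vertices: (62.2418,18.7381) → (57.5964,48.1514) → (80.7464,66.8811) → (108.5418,56.1975) → (113.1872,26.7842) → (90.0372,8.0545) → (62.2418,18.7381). Closed: final G1 returns to the first vertex.

**Shape 6** — `<path>` cubic bezier, stroke `#008000` → engrave (S326, F2559). Control points (SVG): P0=(105.5111,51.4077), P1=(117.7798,72.4131), P2=(9.2219,63.6169), P3=(18.8533,39.6936); sampled at t=k/4. Machine vertices: (105.5111,41.1300) → (95.7923,30.7345) → (63.1712,30.1388) → (30.0556,37.9672) → (18.8533,52.8441). Open path.

**Shape 7** — `<path>` quadratic bezier, stroke `#008000` → engrave (S326, F2559). Control points (SVG): P0=(68.9890,72.9207), P1=(47.4591,9.3437), P2=(51.3527,13.1351); sampled at t=k/4. Machine vertices: (68.9890,19.6170) → (59.8130,47.1950) → (53.8150,66.3519) → (50.9949,77.0878) → (51.3527,79.4026). Open path.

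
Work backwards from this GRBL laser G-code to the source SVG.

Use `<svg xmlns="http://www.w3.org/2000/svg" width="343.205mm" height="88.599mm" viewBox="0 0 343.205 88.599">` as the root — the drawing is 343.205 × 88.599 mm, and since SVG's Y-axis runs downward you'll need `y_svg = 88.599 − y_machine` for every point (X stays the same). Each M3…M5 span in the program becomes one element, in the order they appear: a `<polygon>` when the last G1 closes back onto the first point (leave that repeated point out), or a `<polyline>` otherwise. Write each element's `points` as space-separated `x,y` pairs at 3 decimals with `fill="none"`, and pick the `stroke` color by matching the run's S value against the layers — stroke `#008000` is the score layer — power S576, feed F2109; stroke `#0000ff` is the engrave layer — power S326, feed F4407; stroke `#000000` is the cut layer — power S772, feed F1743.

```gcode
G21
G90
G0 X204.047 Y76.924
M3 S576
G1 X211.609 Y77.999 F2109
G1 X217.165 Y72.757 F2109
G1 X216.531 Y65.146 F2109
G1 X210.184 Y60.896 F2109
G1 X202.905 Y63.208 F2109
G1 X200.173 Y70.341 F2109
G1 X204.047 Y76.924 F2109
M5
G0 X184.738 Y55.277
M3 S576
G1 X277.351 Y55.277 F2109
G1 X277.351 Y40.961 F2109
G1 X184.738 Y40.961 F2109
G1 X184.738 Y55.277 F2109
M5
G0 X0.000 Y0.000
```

<svg xmlns="http://www.w3.org/2000/svg" width="343.205mm" height="88.599mm" viewBox="0 0 343.205 88.599">
  <polygon points="204.047,11.675 211.609,10.600 217.165,15.842 216.531,23.453 210.184,27.703 202.905,25.391 200.173,18.258" fill="none" stroke="#008000"/>
  <polygon points="184.738,33.322 277.351,33.322 277.351,47.638 184.738,47.638" fill="none" stroke="#008000"/>
</svg>

y_svg = 88.599 − y_m. Every run uses S576, so all elements get stroke `#008000` (score).

[1] closed run; points: 204.047,11.675 211.609,10.600 217.165,15.842 216.531,23.453 210.184,27.703 202.905,25.391 200.173,18.258

[2] closed run; points: 184.738,33.322 277.351,33.322 277.351,47.638 184.738,47.638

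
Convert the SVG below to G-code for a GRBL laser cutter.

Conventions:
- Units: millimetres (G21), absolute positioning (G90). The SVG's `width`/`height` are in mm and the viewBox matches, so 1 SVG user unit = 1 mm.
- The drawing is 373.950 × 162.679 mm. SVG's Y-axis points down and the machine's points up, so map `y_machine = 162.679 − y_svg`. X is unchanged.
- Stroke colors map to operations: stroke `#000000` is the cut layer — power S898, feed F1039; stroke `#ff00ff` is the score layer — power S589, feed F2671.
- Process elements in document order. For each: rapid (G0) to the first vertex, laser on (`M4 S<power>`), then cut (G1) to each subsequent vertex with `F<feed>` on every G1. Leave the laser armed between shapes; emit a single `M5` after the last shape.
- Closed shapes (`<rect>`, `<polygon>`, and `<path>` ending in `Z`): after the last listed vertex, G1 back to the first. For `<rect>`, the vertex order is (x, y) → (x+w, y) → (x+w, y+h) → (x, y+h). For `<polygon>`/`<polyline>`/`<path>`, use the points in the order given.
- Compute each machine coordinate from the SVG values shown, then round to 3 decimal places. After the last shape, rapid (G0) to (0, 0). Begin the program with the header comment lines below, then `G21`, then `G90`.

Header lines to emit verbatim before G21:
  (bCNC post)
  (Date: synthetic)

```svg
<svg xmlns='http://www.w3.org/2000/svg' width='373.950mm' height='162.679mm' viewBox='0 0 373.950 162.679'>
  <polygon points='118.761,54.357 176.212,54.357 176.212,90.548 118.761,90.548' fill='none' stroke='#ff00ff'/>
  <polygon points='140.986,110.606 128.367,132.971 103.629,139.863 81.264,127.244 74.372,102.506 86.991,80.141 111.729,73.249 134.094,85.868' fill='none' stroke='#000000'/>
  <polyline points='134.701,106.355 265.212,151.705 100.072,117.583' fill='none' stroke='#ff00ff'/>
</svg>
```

viewBox `0 0 373.950 162.679` with mm width/height → 1 unit = 1 mm. Flip: y_m = 162.679 − y_svg.

**Shape 1** — `<polygon>` rectangle, stroke `#ff00ff` → score (S589, F2671). Machine vertices: (118.761,108.322) → (176.212,108.322) → (176.212,72.131) → (118.761,72.131) → (118.761,108.322). Closed: final G1 returns to the first vertex.

**Shape 2** — `<polygon>` regular polygon, stroke `#000000` → cut (S898, F1039). Machine vertices: (140.986,52.073) → (128.367,29.708) → (103.629,22.816) → (81.264,35.435) → (74.372,60.173) → (86.991,82.538) → (111.729,89.430) → (134.094,76.811) → (140.986,52.073). Closed: final G1 returns to the first vertex.

**Shape 3** — `<polyline>` open polyline, stroke `#ff00ff` → score (S589, F2671). Machine vertices: (134.701,56.324) → (265.212,10.974) → (100.072,45.096). Open path.

(bCNC post)
(Date: synthetic)
G21
G90
G0 X118.761 Y108.322
M4 S589
G1 X176.212 Y108.322 F2671
G1 X176.212 Y72.131 F2671
G1 X118.761 Y72.131 F2671
G1 X118.761 Y108.322 F2671
G0 X140.986 Y52.073
M4 S898
G1 X128.367 Y29.708 F1039
G1 X103.629 Y22.816 F1039
G1 X81.264 Y35.435 F1039
G1 X74.372 Y60.173 F1039
G1 X86.991 Y82.538 F1039
G1 X111.729 Y89.430 F1039
G1 X134.094 Y76.811 F1039
G1 X140.986 Y52.073 F1039
G0 X134.701 Y56.324
M4 S589
G1 X265.212 Y10.974 F2671
G1 X100.072 Y45.096 F2671
M5
G0 X0.000 Y0.000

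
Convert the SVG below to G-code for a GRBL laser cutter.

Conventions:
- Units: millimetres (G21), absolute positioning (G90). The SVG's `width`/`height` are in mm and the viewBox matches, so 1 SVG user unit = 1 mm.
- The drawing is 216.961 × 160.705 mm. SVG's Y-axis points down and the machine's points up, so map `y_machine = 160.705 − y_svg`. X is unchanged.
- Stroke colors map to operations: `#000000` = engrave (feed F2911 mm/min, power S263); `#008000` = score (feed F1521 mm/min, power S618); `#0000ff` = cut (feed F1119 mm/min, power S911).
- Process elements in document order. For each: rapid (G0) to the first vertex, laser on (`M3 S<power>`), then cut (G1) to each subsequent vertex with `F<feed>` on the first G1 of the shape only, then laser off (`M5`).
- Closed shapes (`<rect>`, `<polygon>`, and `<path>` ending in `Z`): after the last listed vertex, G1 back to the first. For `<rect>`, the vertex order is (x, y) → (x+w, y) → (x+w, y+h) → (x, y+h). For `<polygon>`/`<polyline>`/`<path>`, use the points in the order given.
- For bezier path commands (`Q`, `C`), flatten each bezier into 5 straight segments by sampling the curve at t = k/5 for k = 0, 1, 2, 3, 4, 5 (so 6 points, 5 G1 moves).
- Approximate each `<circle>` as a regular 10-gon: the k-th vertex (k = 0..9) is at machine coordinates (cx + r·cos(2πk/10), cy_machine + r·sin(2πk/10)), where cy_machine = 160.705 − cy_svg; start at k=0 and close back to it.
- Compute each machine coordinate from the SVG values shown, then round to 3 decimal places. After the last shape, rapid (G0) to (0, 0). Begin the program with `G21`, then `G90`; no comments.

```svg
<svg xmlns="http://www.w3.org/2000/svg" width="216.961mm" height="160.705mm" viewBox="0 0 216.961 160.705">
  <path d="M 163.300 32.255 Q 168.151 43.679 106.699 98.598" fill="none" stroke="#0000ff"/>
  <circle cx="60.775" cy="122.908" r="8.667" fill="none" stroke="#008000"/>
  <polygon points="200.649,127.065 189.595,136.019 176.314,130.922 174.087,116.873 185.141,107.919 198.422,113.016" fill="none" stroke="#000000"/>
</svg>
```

G21
G90
G0 X163.300 Y128.450
M3 S911
G1 X162.588 Y122.141 F1119
G1 X156.572 Y112.352
G1 X145.252 Y99.083
G1 X128.628 Y82.335
G1 X106.699 Y62.107
M5
G0 X69.442 Y37.797
M3 S618
G1 X67.787 Y42.891 F1521
G1 X63.453 Y46.040
G1 X58.097 Y46.040
G1 X53.763 Y42.891
G1 X52.108 Y37.797
G1 X53.763 Y32.703
G1 X58.097 Y29.554
G1 X63.453 Y29.554
G1 X67.787 Y32.703
G1 X69.442 Y37.797
M5
G0 X200.649 Y33.640
M3 S263
G1 X189.595 Y24.686 F2911
G1 X176.314 Y29.783
G1 X174.087 Y43.832
G1 X185.141 Y52.786
G1 X198.422 Y47.689
G1 X200.649 Y33.640
M5
G0 X0.000 Y0.000

1 u = 1 mm; y_m = 160.705 − y.

[1] `<path>` quadratic bezier, #0000ff→cut S911 F1119: (163.300,128.450) → (162.588,122.141) → (156.572,112.352) → (145.252,99.083) → (128.628,82.335) → (106.699,62.107)

[2] `<circle>` circle, #008000→score S618 F1521: (69.442,37.797) → (67.787,42.891) → (63.453,46.040) → (58.097,46.040) → (53.763,42.891) → (52.108,37.797) → (53.763,32.703) → (58.097,29.554) → (63.453,29.554) → (67.787,32.703) → (69.442,37.797) (closed)

[3] `<polygon>` regular polygon, #000000→engrave S263 F2911: (200.649,33.640) → (189.595,24.686) → (176.314,29.783) → (174.087,43.832) → (185.141,52.786) → (198.422,47.689) → (200.649,33.640) (closed)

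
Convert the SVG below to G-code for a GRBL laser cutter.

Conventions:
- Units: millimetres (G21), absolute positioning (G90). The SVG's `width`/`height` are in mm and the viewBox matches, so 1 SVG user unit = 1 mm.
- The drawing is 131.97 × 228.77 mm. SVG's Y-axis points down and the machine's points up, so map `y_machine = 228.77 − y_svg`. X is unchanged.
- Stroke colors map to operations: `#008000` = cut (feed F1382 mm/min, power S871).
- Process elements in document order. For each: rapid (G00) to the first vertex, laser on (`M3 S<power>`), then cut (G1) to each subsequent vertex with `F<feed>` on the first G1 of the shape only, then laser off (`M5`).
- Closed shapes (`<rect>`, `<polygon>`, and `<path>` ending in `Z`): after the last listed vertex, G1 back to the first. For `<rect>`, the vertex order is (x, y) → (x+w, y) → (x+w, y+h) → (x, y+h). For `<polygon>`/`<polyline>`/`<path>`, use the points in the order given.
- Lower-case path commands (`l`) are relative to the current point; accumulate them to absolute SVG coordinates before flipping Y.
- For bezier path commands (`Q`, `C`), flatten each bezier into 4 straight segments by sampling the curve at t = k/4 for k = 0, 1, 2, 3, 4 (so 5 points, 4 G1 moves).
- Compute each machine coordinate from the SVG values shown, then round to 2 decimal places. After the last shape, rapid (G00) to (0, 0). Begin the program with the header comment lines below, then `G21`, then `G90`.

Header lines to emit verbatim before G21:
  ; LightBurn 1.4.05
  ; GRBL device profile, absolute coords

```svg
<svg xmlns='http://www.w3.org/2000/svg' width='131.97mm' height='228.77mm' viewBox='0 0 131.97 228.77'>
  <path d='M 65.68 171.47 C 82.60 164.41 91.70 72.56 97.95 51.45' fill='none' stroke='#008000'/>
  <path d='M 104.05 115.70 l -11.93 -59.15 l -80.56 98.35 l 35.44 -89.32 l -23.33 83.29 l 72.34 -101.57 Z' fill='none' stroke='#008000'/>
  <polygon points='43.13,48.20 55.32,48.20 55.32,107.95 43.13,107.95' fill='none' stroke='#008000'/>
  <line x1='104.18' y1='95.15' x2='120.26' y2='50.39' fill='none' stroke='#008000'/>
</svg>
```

; LightBurn 1.4.05
; GRBL device profile, absolute coords
G21
G90
G00 X65.68 Y57.30
M3 S871
G1 X76.98 Y76.06 F1382
G1 X85.82 Y112.04
G1 X92.65 Y150.65
G1 X97.95 Y177.32
M5
G00 X104.05 Y113.07
M3 S871
G1 X92.12 Y172.22 F1382
G1 X11.56 Y73.87
G1 X47.00 Y163.19
G1 X23.67 Y79.90
G1 X96.01 Y181.47
G1 X104.05 Y113.07
M5
G00 X43.13 Y180.57
M3 S871
G1 X55.32 Y180.57 F1382
G1 X55.32 Y120.82
G1 X43.13 Y120.82
G1 X43.13 Y180.57
M5
G00 X104.18 Y133.62
M3 S871
G1 X120.26 Y178.38 F1382
M5
G00 X0.00 Y0.00

viewBox `0 0 131.97 228.77` with mm width/height → 1 unit = 1 mm. Flip: y_m = 228.77 − y_svg.

**Shape 1** — `<path>` cubic bezier, stroke `#008000` → cut (S871, F1382). Control points (SVG): P0=(65.68,171.47), P1=(82.60,164.41), P2=(91.70,72.56), P3=(97.95,51.45); sampled at t=k/4. Machine vertices: (65.68,57.30) → (76.98,76.06) → (85.82,112.04) → (92.65,150.65) → (97.95,177.32). Open path.

**Shape 2** — `<path>` closed polygon, stroke `#008000` → cut (S871, F1382). Machine vertices: (104.05,113.07) → (92.12,172.22) → (11.56,73.87) → (47.00,163.19) → (23.67,79.90) → (96.01,181.47) → (104.05,113.07). Closed: final G1 returns to the first vertex.

**Shape 3** — `<polygon>` rectangle, stroke `#008000` → cut (S871, F1382). Machine vertices: (43.13,180.57) → (55.32,180.57) → (55.32,120.82) → (43.13,120.82) → (43.13,180.57). Closed: final G1 returns to the first vertex.

**Shape 4** — `<line>` line segment, stroke `#008000` → cut (S871, F1382). Machine vertices: (104.18,133.62) → (120.26,178.38). Open path.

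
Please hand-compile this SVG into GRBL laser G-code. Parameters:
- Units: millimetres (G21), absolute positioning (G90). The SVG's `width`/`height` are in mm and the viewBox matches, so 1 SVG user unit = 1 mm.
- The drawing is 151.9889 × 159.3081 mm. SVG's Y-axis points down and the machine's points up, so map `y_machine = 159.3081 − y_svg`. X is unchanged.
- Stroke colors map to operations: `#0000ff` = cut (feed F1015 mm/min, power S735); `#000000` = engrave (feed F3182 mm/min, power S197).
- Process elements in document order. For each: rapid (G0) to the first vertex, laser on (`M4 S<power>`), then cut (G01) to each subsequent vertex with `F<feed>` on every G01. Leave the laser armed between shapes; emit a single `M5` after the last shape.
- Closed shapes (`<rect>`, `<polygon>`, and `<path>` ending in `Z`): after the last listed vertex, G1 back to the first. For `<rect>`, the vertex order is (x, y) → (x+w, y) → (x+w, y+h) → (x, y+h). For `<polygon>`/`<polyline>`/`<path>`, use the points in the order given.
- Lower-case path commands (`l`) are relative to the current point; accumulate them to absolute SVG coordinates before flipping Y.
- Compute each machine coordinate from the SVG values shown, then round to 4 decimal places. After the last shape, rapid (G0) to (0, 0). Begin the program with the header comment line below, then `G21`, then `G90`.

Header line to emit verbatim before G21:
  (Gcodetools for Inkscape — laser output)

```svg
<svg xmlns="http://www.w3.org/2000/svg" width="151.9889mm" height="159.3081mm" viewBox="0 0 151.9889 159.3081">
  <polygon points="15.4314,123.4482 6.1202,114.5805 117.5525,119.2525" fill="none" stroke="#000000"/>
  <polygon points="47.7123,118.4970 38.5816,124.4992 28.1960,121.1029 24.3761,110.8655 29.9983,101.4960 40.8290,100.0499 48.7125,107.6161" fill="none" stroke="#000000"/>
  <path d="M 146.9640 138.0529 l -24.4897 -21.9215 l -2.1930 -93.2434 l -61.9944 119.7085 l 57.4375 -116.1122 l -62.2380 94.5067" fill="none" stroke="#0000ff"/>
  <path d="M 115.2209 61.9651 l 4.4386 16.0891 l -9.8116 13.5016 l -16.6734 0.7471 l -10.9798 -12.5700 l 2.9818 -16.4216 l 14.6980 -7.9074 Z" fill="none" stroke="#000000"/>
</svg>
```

Since the viewBox matches the mm dimensions, user units are millimetres directly. The only transform is the Y-flip y_m = 159.3081 − y_svg.

Shape 1 is a closed polygon drawn with `<polygon>`. Its stroke #000000 means engrave at S197, F3182. After flipping Y the toolpath is (15.4314,35.8599) → (6.1202,44.7276) → (117.5525,40.0556) → (15.4314,35.8599), returning to the start.

Shape 2 is a regular polygon drawn with `<polygon>`. Its stroke #000000 means engrave at S197, F3182. After flipping Y the toolpath is (47.7123,40.8111) → (38.5816,34.8089) → (28.1960,38.2052) → (24.3761,48.4426) → (29.9983,57.8121) → (40.8290,59.2582) → (48.7125,51.6920) → (47.7123,40.8111), returning to the start.

Shape 3 is a open polyline drawn with `<path>`. Its stroke #0000ff means cut at S735, F1015. After flipping Y the toolpath is (146.9640,21.2552) → (122.4743,43.1767) → (120.2813,136.4201) → (58.2869,16.7116) → (115.7244,132.8238) → (53.4864,38.3171).

Shape 4 is a regular polygon drawn with `<path>`. Its stroke #000000 means engrave at S197, F3182. After flipping Y the toolpath is (115.2209,97.3430) → (119.6595,81.2539) → (109.8479,67.7523) → (93.1745,67.0052) → (82.1947,79.5752) → (85.1765,95.9968) → (99.8745,103.9042) → (115.2209,97.3430), returning to the start.

(Gcodetools for Inkscape — laser output)
G21
G90
G0 X15.4314 Y35.8599
M4 S197
G01 X6.1202 Y44.7276 F3182
G01 X117.5525 Y40.0556 F3182
G01 X15.4314 Y35.8599 F3182
G0 X47.7123 Y40.8111
M4 S197
G01 X38.5816 Y34.8089 F3182
G01 X28.1960 Y38.2052 F3182
G01 X24.3761 Y48.4426 F3182
G01 X29.9983 Y57.8121 F3182
G01 X40.8290 Y59.2582 F3182
G01 X48.7125 Y51.6920 F3182
G01 X47.7123 Y40.8111 F3182
G0 X146.9640 Y21.2552
M4 S735
G01 X122.4743 Y43.1767 F1015
G01 X120.2813 Y136.4201 F1015
G01 X58.2869 Y16.7116 F1015
G01 X115.7244 Y132.8238 F1015
G01 X53.4864 Y38.3171 F1015
G0 X115.2209 Y97.3430
M4 S197
G01 X119.6595 Y81.2539 F3182
G01 X109.8479 Y67.7523 F3182
G01 X93.1745 Y67.0052 F3182
G01 X82.1947 Y79.5752 F3182
G01 X85.1765 Y95.9968 F3182
G01 X99.8745 Y103.9042 F3182
G01 X115.2209 Y97.3430 F3182
M5
G0 X0.0000 Y0.0000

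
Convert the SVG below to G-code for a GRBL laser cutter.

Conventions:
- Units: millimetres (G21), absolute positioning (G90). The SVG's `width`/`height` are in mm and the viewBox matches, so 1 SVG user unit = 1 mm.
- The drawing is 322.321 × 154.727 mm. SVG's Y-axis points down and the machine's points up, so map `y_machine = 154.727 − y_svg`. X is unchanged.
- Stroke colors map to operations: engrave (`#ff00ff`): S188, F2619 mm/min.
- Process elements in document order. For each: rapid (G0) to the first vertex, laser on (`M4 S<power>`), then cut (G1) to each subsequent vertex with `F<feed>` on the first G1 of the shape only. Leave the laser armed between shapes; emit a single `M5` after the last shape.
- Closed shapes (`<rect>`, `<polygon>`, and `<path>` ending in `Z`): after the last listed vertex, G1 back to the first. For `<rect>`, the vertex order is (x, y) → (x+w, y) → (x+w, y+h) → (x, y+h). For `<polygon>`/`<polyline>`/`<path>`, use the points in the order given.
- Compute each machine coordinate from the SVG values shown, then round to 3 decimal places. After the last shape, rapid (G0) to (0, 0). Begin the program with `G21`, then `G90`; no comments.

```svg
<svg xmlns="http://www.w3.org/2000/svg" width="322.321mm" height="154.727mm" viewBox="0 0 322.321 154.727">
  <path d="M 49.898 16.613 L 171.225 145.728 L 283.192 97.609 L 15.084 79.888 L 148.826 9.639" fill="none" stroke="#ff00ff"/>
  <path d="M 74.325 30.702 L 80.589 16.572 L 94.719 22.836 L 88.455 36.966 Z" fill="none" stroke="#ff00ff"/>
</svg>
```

viewBox `0 0 322.321 154.727` with mm width/height → 1 unit = 1 mm. Flip: y_m = 154.727 − y_svg.

**Shape 1** — `<path>` open polyline, stroke `#ff00ff` → engrave (S188, F2619). Machine vertices: (49.898,138.114) → (171.225,8.999) → (283.192,57.118) → (15.084,74.839) → (148.826,145.088). Open path.

**Shape 2** — `<path>` regular polygon, stroke `#ff00ff` → engrave (S188, F2619). Machine vertices: (74.325,124.025) → (80.589,138.155) → (94.719,131.891) → (88.455,117.761) → (74.325,124.025). Closed: final G1 returns to the first vertex.

G21
G90
G0 X49.898 Y138.114
M4 S188
G1 X171.225 Y8.999 F2619
G1 X283.192 Y57.118
G1 X15.084 Y74.839
G1 X148.826 Y145.088
G0 X74.325 Y124.025
M4 S188
G1 X80.589 Y138.155 F2619
G1 X94.719 Y131.891
G1 X88.455 Y117.761
G1 X74.325 Y124.025
M5
G0 X0.000 Y0.000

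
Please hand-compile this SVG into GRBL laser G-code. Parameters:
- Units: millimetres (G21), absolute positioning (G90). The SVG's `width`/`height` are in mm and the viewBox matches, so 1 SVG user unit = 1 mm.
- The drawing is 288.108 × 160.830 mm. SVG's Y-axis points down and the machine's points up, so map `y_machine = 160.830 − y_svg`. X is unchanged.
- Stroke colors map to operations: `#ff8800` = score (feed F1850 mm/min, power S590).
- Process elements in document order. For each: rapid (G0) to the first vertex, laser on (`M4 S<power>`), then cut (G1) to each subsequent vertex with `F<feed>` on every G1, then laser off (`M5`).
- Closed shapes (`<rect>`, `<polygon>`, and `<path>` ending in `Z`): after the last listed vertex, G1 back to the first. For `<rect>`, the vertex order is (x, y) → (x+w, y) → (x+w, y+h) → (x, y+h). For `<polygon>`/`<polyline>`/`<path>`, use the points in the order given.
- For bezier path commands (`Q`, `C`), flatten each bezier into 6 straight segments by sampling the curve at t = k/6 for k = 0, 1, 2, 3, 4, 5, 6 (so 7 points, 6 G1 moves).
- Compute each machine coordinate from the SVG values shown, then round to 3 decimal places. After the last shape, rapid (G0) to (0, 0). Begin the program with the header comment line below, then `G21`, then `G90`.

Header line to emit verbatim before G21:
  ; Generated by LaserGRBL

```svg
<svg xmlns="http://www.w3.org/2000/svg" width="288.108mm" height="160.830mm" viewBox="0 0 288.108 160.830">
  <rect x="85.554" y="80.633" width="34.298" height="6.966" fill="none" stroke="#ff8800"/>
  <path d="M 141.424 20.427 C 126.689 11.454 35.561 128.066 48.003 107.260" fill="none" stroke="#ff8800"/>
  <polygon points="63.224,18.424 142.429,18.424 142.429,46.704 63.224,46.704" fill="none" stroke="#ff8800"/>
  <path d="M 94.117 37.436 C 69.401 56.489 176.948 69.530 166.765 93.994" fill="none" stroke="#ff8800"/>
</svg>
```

; Generated by LaserGRBL
G21
G90
G0 X85.554 Y80.197
M4 S590
G1 X119.852 Y80.197 F1850
G1 X119.852 Y73.231 F1850
G1 X85.554 Y73.231 F1850
G1 X85.554 Y80.197 F1850
M5
G0 X141.424 Y140.403
M4 S590
G1 X128.524 Y135.642 F1850
G1 X107.890 Y117.255 F1850
G1 X84.522 Y92.549 F1850
G1 X63.419 Y68.829 F1850
G1 X49.580 Y53.401 F1850
G1 X48.003 Y53.570 F1850
M5
G0 X63.224 Y142.406
M4 S590
G1 X142.429 Y142.406 F1850
G1 X142.429 Y114.126 F1850
G1 X63.224 Y114.126 F1850
G1 X63.224 Y142.406 F1850
M5
G0 X94.117 Y123.394
M4 S590
G1 X91.624 Y114.288 F1850
G1 X104.230 Y105.699 F1850
G1 X124.991 Y97.144 F1850
G1 X146.964 Y88.138 F1850
G1 X163.203 Y78.197 F1850
G1 X166.765 Y66.836 F1850
M5
G0 X0.000 Y0.000

Since the viewBox matches the mm dimensions, user units are millimetres directly. The only transform is the Y-flip y_m = 160.830 − y_svg.

Shape 1 is a rectangle drawn with `<rect>`. Its stroke #ff8800 means score at S590, F1850. After flipping Y the toolpath is (85.554,80.197) → (119.852,80.197) → (119.852,73.231) → (85.554,73.231) → (85.554,80.197), returning to the start.

Shape 2 is a cubic bezier drawn with `<path>`. Its stroke #ff8800 means score at S590, F1850. After flipping Y the toolpath is (141.424,140.403) → (128.524,135.642) → (107.890,117.255) → (84.522,92.549) → (63.419,68.829) → (49.580,53.401) → (48.003,53.570).

Shape 3 is a rectangle drawn with `<polygon>`. Its stroke #ff8800 means score at S590, F1850. After flipping Y the toolpath is (63.224,142.406) → (142.429,142.406) → (142.429,114.126) → (63.224,114.126) → (63.224,142.406), returning to the start.

Shape 4 is a cubic bezier drawn with `<path>`. Its stroke #ff8800 means score at S590, F1850. After flipping Y the toolpath is (94.117,123.394) → (91.624,114.288) → (104.230,105.699) → (124.991,97.144) → (146.964,88.138) → (163.203,78.197) → (166.765,66.836).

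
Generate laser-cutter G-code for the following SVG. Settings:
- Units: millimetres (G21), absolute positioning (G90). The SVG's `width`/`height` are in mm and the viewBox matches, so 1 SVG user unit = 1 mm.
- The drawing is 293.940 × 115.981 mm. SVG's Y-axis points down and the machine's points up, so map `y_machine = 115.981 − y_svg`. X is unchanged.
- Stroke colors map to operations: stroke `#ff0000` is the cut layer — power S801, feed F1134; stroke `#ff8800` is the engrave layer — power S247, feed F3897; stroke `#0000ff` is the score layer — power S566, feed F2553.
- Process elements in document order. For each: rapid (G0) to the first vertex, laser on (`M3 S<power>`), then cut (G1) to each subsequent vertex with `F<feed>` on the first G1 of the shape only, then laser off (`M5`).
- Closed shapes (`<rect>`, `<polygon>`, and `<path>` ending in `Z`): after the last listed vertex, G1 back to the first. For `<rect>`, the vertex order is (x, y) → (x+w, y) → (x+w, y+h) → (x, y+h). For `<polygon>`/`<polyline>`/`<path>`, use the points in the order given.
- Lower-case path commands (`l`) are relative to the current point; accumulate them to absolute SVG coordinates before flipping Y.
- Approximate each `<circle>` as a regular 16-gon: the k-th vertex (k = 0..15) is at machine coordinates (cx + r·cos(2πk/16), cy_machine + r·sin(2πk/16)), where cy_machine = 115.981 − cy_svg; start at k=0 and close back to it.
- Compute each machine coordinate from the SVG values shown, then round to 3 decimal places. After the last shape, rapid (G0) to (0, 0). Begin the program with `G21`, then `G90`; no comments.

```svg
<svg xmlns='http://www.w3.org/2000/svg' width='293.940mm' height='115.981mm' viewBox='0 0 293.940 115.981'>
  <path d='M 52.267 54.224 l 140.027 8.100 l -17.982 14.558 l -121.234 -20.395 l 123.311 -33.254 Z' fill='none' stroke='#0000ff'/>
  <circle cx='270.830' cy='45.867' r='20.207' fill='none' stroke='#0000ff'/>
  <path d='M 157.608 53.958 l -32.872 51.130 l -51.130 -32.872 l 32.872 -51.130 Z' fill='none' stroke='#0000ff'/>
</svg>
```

Since the viewBox matches the mm dimensions, user units are millimetres directly. The only transform is the Y-flip y_m = 115.981 − y_svg.

Shape 1 is a closed polygon drawn with `<path>`. Its stroke #0000ff means score at S566, F2553. After flipping Y the toolpath is (52.267,61.757) → (192.294,53.657) → (174.312,39.099) → (53.078,59.494) → (176.389,92.748) → (52.267,61.757), returning to the start.

Shape 2 is a circle drawn with `<circle>`. Its stroke #0000ff means score at S566, F2553. After flipping Y the toolpath is (291.037,70.114) → (289.499,77.847) → (285.119,84.403) → (278.563,88.783) → (270.830,90.321) → (263.097,88.783) → (256.541,84.403) → (252.161,77.847) → (250.623,70.114) → (252.161,62.381) → (256.541,55.825) → (263.097,51.445) → (270.830,49.907) → (278.563,51.445) → (285.119,55.825) → (289.499,62.381) → (291.037,70.114), returning to the start.

Shape 3 is a regular polygon drawn with `<path>`. Its stroke #0000ff means score at S566, F2553. After flipping Y the toolpath is (157.608,62.023) → (124.736,10.893) → (73.606,43.765) → (106.478,94.895) → (157.608,62.023), returning to the start.

G21
G90
G0 X52.267 Y61.757
M3 S566
G1 X192.294 Y53.657 F2553
G1 X174.312 Y39.099
G1 X53.078 Y59.494
G1 X176.389 Y92.748
G1 X52.267 Y61.757
M5
G0 X291.037 Y70.114
M3 S566
G1 X289.499 Y77.847 F2553
G1 X285.119 Y84.403
G1 X278.563 Y88.783
G1 X270.830 Y90.321
G1 X263.097 Y88.783
G1 X256.541 Y84.403
G1 X252.161 Y77.847
G1 X250.623 Y70.114
G1 X252.161 Y62.381
G1 X256.541 Y55.825
G1 X263.097 Y51.445
G1 X270.830 Y49.907
G1 X278.563 Y51.445
G1 X285.119 Y55.825
G1 X289.499 Y62.381
G1 X291.037 Y70.114
M5
G0 X157.608 Y62.023
M3 S566
G1 X124.736 Y10.893 F2553
G1 X73.606 Y43.765
G1 X106.478 Y94.895
G1 X157.608 Y62.023
M5
G0 X0.000 Y0.000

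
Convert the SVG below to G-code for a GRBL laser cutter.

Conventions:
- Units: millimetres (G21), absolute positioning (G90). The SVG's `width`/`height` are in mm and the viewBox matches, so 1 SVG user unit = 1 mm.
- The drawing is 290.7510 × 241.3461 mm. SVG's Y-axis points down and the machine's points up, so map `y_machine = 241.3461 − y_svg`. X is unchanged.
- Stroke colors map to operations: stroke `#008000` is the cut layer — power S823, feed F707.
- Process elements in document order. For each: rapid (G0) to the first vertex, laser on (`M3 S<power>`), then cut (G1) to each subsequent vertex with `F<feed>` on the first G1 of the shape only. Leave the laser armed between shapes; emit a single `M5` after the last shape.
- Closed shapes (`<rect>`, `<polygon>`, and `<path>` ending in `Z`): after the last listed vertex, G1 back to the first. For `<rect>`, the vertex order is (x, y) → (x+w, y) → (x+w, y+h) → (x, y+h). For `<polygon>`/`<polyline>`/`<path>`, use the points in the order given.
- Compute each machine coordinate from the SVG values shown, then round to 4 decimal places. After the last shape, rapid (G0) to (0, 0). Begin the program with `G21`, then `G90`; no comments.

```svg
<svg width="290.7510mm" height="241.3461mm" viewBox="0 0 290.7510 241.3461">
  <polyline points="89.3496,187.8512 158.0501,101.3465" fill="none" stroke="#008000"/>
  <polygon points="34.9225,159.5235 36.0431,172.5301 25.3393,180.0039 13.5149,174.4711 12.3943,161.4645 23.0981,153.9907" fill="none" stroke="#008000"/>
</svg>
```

G21
G90
G0 X89.3496 Y53.4949
M3 S823
G1 X158.0501 Y139.9996 F707
G0 X34.9225 Y81.8226
M3 S823
G1 X36.0431 Y68.8160 F707
G1 X25.3393 Y61.3422
G1 X13.5149 Y66.8750
G1 X12.3943 Y79.8816
G1 X23.0981 Y87.3554
G1 X34.9225 Y81.8226
M5
G0 X0.0000 Y0.0000

Since the viewBox matches the mm dimensions, user units are millimetres directly. The only transform is the Y-flip y_m = 241.3461 − y_svg.

Shape 1 is a line segment drawn with `<polyline>`. Its stroke #008000 means cut at S823, F707. After flipping Y the toolpath is (89.3496,53.4949) → (158.0501,139.9996).

Shape 2 is a regular polygon drawn with `<polygon>`. Its stroke #008000 means cut at S823, F707. After flipping Y the toolpath is (34.9225,81.8226) → (36.0431,68.8160) → (25.3393,61.3422) → (13.5149,66.8750) → (12.3943,79.8816) → (23.0981,87.3554) → (34.9225,81.8226), returning to the start.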